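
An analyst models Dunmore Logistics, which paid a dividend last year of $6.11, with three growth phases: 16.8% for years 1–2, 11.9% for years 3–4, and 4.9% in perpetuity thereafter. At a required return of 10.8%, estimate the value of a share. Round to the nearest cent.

$150.14

Three-stage DDM. Project D₁…D_4; terminal Gordon value at t=4 with g = 0.049; discount at r = 0.108.
D_1 = 7.1365
D_2 = 8.3354
D_3 = 9.3273
D_4 = 10.4373
TV_4 = 10.9487/(0.108−0.049) = 185.5712
P₀ = Σ Dₜ/(1+r)ᵗ + TV_4/(1+r)^4 = 150.1392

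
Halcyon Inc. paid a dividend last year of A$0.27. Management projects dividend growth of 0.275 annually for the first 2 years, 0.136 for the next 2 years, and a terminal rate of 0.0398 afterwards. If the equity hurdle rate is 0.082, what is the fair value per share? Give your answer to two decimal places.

A$11.68

Three-stage DDM. Project D₁…D_4; terminal Gordon value at t=4 with g = 0.0398; discount at r = 0.082.
D_1 = 0.3443
D_2 = 0.4389
D_3 = 0.4986
D_4 = 0.5664
TV_4 = 0.5890/(0.082−0.0398) = 13.9566
P₀ = Σ Dₜ/(1+r)ᵗ + TV_4/(1+r)^4 = 11.6828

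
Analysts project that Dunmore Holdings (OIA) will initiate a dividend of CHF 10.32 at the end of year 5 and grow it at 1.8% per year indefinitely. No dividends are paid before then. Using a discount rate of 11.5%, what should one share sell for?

CHF 68.83

Deferred-dividend DDM. At t=4 the remaining stream is a growing perpetuity with first payment D_5 = 10.32.
V_4 = D_5/(r−g) = 10.32/(0.115−0.018) = 106.3918
P₀ = V_4/(1+r)^4 = 106.3918/(1+0.115)^4 = 68.8349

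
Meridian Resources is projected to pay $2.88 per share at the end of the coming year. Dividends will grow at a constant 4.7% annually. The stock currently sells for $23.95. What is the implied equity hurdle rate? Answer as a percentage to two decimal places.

Rearranging the constant-growth DDM: r = D₁/P₀ + g.
r = 2.8800 / 23.95 + 0.047 = 0.12025 + 0.047 = 0.16725

16.73%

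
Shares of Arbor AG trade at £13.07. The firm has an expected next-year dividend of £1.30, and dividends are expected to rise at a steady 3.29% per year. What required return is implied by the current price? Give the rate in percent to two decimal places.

Rearranging the constant-growth DDM: r = D₁/P₀ + g.
r = 1.3000 / 13.07 + 0.0329 = 0.09946 + 0.0329 = 0.13236

13.24%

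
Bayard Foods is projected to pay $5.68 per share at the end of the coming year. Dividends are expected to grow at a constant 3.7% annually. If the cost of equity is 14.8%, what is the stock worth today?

$51.17

Gordon growth model: P₀ = D₁/(r − g), with D₁ = 5.68 given directly.
P₀ = 5.6800 / (0.148 − 0.037) = 5.6800 / 0.111 = 51.1712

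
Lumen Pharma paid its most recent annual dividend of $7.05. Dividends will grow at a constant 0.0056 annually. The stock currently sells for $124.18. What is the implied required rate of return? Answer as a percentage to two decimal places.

6.27%

Rearranging the constant-growth DDM: r = D₁/P₀ + g.
D₁ = 7.05 × (1 + 0.0056) = 7.0895.
r = 7.0895 / 124.18 + 0.0056 = 0.05709 + 0.0056 = 0.06269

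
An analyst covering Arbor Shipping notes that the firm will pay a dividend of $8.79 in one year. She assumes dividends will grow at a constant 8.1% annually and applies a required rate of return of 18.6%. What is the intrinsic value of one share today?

Gordon growth model: P₀ = D₁/(r − g), with D₁ = 8.79 given directly.
P₀ = 8.7900 / (0.186 − 0.081) = 8.7900 / 0.105 = 83.7143

$83.71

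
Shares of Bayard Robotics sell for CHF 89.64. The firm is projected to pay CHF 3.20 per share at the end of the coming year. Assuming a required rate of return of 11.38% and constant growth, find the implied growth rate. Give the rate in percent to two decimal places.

7.81%

From P₀ = D₁/(r − g), the implied growth is g = r − D₁/P₀.
g = 0.1138 − 3.20/89.64 = 0.1138 − 0.03570 = 0.07810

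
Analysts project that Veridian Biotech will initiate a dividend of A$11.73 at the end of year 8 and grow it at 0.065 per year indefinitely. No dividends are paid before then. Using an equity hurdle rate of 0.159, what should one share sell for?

Deferred-dividend DDM. At t=7 the remaining stream is a growing perpetuity with first payment D_8 = 11.73.
V_7 = D_8/(r−g) = 11.73/(0.159−0.065) = 124.7872
P₀ = V_7/(1+r)^7 = 124.7872/(1+0.159)^7 = 44.4208

A$44.42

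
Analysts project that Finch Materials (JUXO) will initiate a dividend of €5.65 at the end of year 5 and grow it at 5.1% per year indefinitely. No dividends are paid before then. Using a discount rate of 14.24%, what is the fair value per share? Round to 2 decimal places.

Deferred-dividend DDM. At t=4 the remaining stream is a growing perpetuity with first payment D_5 = 5.65.
V_4 = D_5/(r−g) = 5.65/(0.1424−0.051) = 61.8162
P₀ = V_4/(1+r)^4 = 61.8162/(1+0.1424)^4 = 36.2936

€36.29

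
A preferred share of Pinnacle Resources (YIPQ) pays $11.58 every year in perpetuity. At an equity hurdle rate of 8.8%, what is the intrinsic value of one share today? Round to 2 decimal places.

$131.59

Zero-growth DDM (perpetuity): P₀ = D/r = 11.58 / 0.088 = 131.5909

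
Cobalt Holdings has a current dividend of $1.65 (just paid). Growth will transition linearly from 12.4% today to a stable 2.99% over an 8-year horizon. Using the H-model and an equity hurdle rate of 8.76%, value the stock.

H-model: P₀ = D₀[(1+g_L) + H(g_S−g_L)]/(r−g_L), with H = 8/2 = 4.
P₀ = 1.65 × [(1+0.0299) + 4×(0.124−0.0299)] / (0.0876−0.0299)
   = 1.65 × 1.4063 / 0.0577 = 40.2148

$40.21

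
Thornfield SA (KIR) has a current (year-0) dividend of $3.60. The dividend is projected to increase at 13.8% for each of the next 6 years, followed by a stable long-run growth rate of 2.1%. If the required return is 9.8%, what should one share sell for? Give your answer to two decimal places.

$83.69

Two-stage DDM. Project D₁…D_6 at 0.138, terminal growth 0.021, discount at r = 0.098.
D_1 = 4.0968
D_2 = 4.6622
D_3 = 5.3055
D_4 = 6.0377
D_5 = 6.8709
D_6 = 7.8191
Terminal value at t=6: TV = D_7/(r−g) = 7.9833/(0.098−0.021) = 103.6791
P₀ = 4.0968/(1+0.098)^1 + 4.6622/(1+0.098)^2 + 5.3055/(1+0.098)^3 + 6.0377/(1+0.098)^4 + 6.8709/(1+0.098)^5 + 7.8191/(1+0.098)^6 + 103.6791/(1+0.098)^6 = 83.6942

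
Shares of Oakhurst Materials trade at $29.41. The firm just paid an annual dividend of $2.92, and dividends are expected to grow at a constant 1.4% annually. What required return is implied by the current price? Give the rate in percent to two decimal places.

Rearranging the constant-growth DDM: r = D₁/P₀ + g.
D₁ = 2.92 × (1 + 0.014) = 2.9609.
r = 2.9609 / 29.41 + 0.014 = 0.10068 + 0.014 = 0.11468

11.47%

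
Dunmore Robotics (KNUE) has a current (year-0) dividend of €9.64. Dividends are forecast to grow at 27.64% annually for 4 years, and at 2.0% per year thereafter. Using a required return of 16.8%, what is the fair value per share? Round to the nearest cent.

€143.13

Two-stage DDM. Project D₁…D_4 at 0.2764, terminal growth 0.02, discount at r = 0.168.
D_1 = 12.3045
D_2 = 15.7055
D_3 = 20.0464
D_4 = 25.5873
Terminal value at t=4: TV = D_5/(r−g) = 26.0990/(0.168−0.02) = 176.3448
P₀ = 12.3045/(1+0.168)^1 + 15.7055/(1+0.168)^2 + 20.0464/(1+0.168)^3 + 25.5873/(1+0.168)^4 + 176.3448/(1+0.168)^4 = 143.1289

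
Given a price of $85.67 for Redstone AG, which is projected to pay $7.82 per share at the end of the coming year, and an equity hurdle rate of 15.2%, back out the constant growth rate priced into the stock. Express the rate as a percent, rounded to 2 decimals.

6.07%

From P₀ = D₁/(r − g), the implied growth is g = r − D₁/P₀.
g = 0.152 − 7.82/85.67 = 0.152 − 0.09128 = 0.06072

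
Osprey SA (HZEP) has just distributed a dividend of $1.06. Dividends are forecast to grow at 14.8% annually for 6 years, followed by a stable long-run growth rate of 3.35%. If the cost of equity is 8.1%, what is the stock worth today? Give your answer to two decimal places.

Two-stage DDM. Project D₁…D_6 at 0.148, terminal growth 0.0335, discount at r = 0.081.
D_1 = 1.2169
D_2 = 1.3970
D_3 = 1.6037
D_4 = 1.8411
D_5 = 2.1136
D_6 = 2.4264
Terminal value at t=6: TV = D_7/(r−g) = 2.5077/(0.081−0.0335) = 52.7927
P₀ = 1.2169/(1+0.081)^1 + 1.3970/(1+0.081)^2 + 1.6037/(1+0.081)^3 + 1.8411/(1+0.081)^4 + 2.1136/(1+0.081)^5 + 2.4264/(1+0.081)^6 + 52.7927/(1+0.081)^6 = 40.9755

$40.98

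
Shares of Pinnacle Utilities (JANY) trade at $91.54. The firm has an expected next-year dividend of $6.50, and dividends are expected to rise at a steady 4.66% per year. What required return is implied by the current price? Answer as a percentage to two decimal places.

Rearranging the constant-growth DDM: r = D₁/P₀ + g.
r = 6.5000 / 91.54 + 0.0466 = 0.07101 + 0.0466 = 0.11761

11.76%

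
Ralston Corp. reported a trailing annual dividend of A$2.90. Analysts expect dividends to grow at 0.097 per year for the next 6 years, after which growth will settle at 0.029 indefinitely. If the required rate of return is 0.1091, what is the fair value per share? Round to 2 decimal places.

A$51.63

Two-stage DDM. Project D₁…D_6 at 0.097, terminal growth 0.029, discount at r = 0.1091.
D_1 = 3.1813
D_2 = 3.4899
D_3 = 3.8284
D_4 = 4.1998
D_5 = 4.6071
D_6 = 5.0540
Terminal value at t=6: TV = D_7/(r−g) = 5.2006/(0.1091−0.029) = 64.9263
P₀ = 3.1813/(1+0.1091)^1 + 3.4899/(1+0.1091)^2 + 3.8284/(1+0.1091)^3 + 4.1998/(1+0.1091)^4 + 4.6071/(1+0.1091)^5 + 5.0540/(1+0.1091)^6 + 64.9263/(1+0.1091)^6 = 51.6291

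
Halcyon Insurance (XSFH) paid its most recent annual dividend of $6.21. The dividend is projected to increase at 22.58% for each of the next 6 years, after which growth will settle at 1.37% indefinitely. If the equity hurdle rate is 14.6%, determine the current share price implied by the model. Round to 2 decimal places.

Two-stage DDM. Project D₁…D_6 at 0.2258, terminal growth 0.0137, discount at r = 0.146.
D_1 = 7.6122
D_2 = 9.3311
D_3 = 11.4380
D_4 = 14.0207
D_5 = 17.1866
D_6 = 21.0673
Terminal value at t=6: TV = D_7/(r−g) = 21.3559/(0.146−0.0137) = 161.4206
P₀ = 7.6122/(1+0.146)^1 + 9.3311/(1+0.146)^2 + 11.4380/(1+0.146)^3 + 14.0207/(1+0.146)^4 + 17.1866/(1+0.146)^5 + 21.0673/(1+0.146)^6 + 161.4206/(1+0.146)^6 = 118.7322

$118.73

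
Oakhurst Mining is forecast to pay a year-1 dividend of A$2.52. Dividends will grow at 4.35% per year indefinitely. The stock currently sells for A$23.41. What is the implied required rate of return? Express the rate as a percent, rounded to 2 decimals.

15.11%

Rearranging the constant-growth DDM: r = D₁/P₀ + g.
r = 2.5200 / 23.41 + 0.0435 = 0.10765 + 0.0435 = 0.15115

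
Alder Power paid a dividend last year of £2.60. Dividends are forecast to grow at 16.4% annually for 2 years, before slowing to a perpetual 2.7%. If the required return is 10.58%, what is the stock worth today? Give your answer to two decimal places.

Two-stage DDM. Project D₁…D_2 at 0.164, terminal growth 0.027, discount at r = 0.1058.
D_1 = 3.0264
D_2 = 3.5227
Terminal value at t=2: TV = D_3/(r−g) = 3.6178/(0.1058−0.027) = 45.9117
P₀ = 3.0264/(1+0.1058)^1 + 3.5227/(1+0.1058)^2 + 45.9117/(1+0.1058)^2 = 43.1643

£43.16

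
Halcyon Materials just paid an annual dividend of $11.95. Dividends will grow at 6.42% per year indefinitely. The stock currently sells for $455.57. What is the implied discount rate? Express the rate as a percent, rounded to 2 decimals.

9.21%

Rearranging the constant-growth DDM: r = D₁/P₀ + g.
D₁ = 11.95 × (1 + 0.0642) = 12.7172.
r = 12.7172 / 455.57 + 0.0642 = 0.02791 + 0.0642 = 0.09211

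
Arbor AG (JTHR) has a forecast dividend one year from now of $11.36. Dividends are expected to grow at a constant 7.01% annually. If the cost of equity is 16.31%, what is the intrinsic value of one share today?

$122.15

Gordon growth model: P₀ = D₁/(r − g), with D₁ = 11.36 given directly.
P₀ = 11.3600 / (0.1631 − 0.0701) = 11.3600 / 0.093 = 122.1505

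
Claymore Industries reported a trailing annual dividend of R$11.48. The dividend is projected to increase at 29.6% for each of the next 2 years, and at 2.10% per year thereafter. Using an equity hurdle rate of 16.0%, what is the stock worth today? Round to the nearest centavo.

Two-stage DDM. Project D₁…D_2 at 0.296, terminal growth 0.021, discount at r = 0.16.
D_1 = 14.8781
D_2 = 19.2820
Terminal value at t=2: TV = D_3/(r−g) = 19.6869/(0.16−0.021) = 141.6325
P₀ = 14.8781/(1+0.16)^1 + 19.2820/(1+0.16)^2 + 141.6325/(1+0.16)^2 = 132.4116

R$132.41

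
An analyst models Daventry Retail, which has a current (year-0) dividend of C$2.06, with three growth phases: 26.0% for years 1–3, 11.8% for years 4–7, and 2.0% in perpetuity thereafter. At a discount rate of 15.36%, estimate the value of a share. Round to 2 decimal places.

Three-stage DDM. Project D₁…D_7; terminal Gordon value at t=7 with g = 0.02; discount at r = 0.1536.
D_1 = 2.5956
D_2 = 3.2705
D_3 = 4.1208
D_4 = 4.6070
D_5 = 5.1507
D_6 = 5.7584
D_7 = 6.4379
TV_7 = 6.5667/(0.1536−0.02) = 49.1518
P₀ = Σ Dₜ/(1+r)ᵗ + TV_7/(1+r)^7 = 35.4034

C$35.40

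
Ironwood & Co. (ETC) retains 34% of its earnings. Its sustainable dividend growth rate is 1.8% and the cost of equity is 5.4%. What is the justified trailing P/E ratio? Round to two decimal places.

Payout ratio b = 1 − 0.34 = 0.66.
Justified trailing P/E = b(1+g)/(r−g) = 0.66×(1+0.018)/(0.054−0.018) = 18.6633

18.66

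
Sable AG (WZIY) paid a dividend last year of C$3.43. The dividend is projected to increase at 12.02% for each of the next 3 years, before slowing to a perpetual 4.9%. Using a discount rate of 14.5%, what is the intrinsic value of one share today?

Two-stage DDM. Project D₁…D_3 at 0.1202, terminal growth 0.049, discount at r = 0.145.
D_1 = 3.8423
D_2 = 4.3041
D_3 = 4.8215
Terminal value at t=3: TV = D_4/(r−g) = 5.0577/(0.145−0.049) = 52.6848
P₀ = 3.8423/(1+0.145)^1 + 4.3041/(1+0.145)^2 + 4.8215/(1+0.145)^3 + 52.6848/(1+0.145)^3 = 44.9475

C$44.95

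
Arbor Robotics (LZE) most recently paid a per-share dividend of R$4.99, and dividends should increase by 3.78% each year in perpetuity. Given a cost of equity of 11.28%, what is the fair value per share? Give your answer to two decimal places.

Gordon growth model: P₀ = D₁/(r − g). D₁ = 4.99 × (1 + 0.0378) = 5.1786.
P₀ = 5.1786 / (0.1128 − 0.0378) = 5.1786 / 0.075 = 69.0483

R$69.05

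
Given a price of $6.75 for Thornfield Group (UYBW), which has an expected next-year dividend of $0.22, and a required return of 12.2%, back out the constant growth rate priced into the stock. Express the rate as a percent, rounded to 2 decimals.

From P₀ = D₁/(r − g), the implied growth is g = r − D₁/P₀.
g = 0.122 − 0.22/6.75 = 0.122 − 0.03259 = 0.08941

8.94%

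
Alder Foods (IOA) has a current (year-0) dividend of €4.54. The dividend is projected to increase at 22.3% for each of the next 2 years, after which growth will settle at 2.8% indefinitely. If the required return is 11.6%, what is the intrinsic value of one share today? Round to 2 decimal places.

Two-stage DDM. Project D₁…D_2 at 0.223, terminal growth 0.028, discount at r = 0.116.
D_1 = 5.5524
D_2 = 6.7906
Terminal value at t=2: TV = D_3/(r−g) = 6.9807/(0.116−0.028) = 79.3267
P₀ = 5.5524/(1+0.116)^1 + 6.7906/(1+0.116)^2 + 79.3267/(1+0.116)^2 = 74.1205

€74.12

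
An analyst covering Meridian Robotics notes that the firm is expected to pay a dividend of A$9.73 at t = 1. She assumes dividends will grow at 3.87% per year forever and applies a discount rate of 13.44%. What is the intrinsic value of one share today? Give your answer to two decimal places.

Gordon growth model: P₀ = D₁/(r − g), with D₁ = 9.73 given directly.
P₀ = 9.7300 / (0.1344 − 0.0387) = 9.7300 / 0.0957 = 101.6719

A$101.67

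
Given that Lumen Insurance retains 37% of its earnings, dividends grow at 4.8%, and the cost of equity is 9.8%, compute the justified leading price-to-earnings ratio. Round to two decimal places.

12.60

Payout ratio b = 1 − 0.37 = 0.63.
Justified leading P/E = b/(r−g) = 0.63/(0.098−0.048) = 12.6000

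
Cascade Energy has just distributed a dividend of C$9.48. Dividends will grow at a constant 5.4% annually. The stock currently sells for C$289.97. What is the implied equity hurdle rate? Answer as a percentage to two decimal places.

Rearranging the constant-growth DDM: r = D₁/P₀ + g.
D₁ = 9.48 × (1 + 0.054) = 9.9919.
r = 9.9919 / 289.97 + 0.054 = 0.03446 + 0.054 = 0.08846

8.85%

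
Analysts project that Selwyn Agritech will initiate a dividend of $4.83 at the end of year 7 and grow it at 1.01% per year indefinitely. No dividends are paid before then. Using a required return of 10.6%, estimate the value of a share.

$27.52

Deferred-dividend DDM. At t=6 the remaining stream is a growing perpetuity with first payment D_7 = 4.83.
V_6 = D_7/(r−g) = 4.83/(0.106−0.0101) = 50.3650
P₀ = V_6/(1+r)^6 = 50.3650/(1+0.106)^6 = 27.5168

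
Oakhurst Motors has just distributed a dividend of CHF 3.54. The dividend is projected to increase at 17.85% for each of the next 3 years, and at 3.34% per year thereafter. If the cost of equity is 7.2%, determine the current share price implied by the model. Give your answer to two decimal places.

CHF 138.79

Two-stage DDM. Project D₁…D_3 at 0.1785, terminal growth 0.0334, discount at r = 0.072.
D_1 = 4.1719
D_2 = 4.9166
D_3 = 5.7942
Terminal value at t=3: TV = D_4/(r−g) = 5.9877/(0.072−0.0334) = 155.1219
P₀ = 4.1719/(1+0.072)^1 + 4.9166/(1+0.072)^2 + 5.7942/(1+0.072)^3 + 155.1219/(1+0.072)^3 = 138.7916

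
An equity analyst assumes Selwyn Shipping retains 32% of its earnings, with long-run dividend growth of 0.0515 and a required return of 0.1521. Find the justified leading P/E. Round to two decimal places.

Payout ratio b = 1 − 0.32 = 0.68.
Justified leading P/E = b/(r−g) = 0.68/(0.1521−0.0515) = 6.7594

6.76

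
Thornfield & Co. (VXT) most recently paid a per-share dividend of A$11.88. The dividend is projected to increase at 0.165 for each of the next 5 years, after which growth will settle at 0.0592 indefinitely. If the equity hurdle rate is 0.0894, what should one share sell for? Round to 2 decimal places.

Two-stage DDM. Project D₁…D_5 at 0.165, terminal growth 0.0592, discount at r = 0.0894.
D_1 = 13.8402
D_2 = 16.1238
D_3 = 18.7843
D_4 = 21.8837
D_5 = 25.4945
Terminal value at t=5: TV = D_6/(r−g) = 27.0037/(0.0894−0.0592) = 894.1638
P₀ = 13.8402/(1+0.0894)^1 + 16.1238/(1+0.0894)^2 + 18.7843/(1+0.0894)^3 + 21.8837/(1+0.0894)^4 + 25.4945/(1+0.0894)^5 + 894.1638/(1+0.0894)^5 = 655.7191

A$655.72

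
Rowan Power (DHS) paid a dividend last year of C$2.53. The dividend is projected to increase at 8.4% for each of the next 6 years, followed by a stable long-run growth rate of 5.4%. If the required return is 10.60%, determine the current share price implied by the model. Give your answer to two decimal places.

C$59.61

Two-stage DDM. Project D₁…D_6 at 0.084, terminal growth 0.054, discount at r = 0.106.
D_1 = 2.7425
D_2 = 2.9729
D_3 = 3.2226
D_4 = 3.4933
D_5 = 3.7868
D_6 = 4.1048
Terminal value at t=6: TV = D_7/(r−g) = 4.3265/(0.106−0.054) = 83.2019
P₀ = 2.7425/(1+0.106)^1 + 2.9729/(1+0.106)^2 + 3.2226/(1+0.106)^3 + 3.4933/(1+0.106)^4 + 3.7868/(1+0.106)^5 + 4.1048/(1+0.106)^6 + 83.2019/(1+0.106)^6 = 59.6147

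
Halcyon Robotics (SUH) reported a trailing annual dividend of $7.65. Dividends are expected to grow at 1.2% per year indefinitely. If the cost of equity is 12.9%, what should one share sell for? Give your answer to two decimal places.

$66.17

Gordon growth model: P₀ = D₁/(r − g). D₁ = 7.65 × (1 + 0.012) = 7.7418.
P₀ = 7.7418 / (0.129 − 0.012) = 7.7418 / 0.117 = 66.1692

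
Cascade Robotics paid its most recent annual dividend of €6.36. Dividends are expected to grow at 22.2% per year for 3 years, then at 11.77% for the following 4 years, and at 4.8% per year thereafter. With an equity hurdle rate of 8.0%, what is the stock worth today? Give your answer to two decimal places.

Three-stage DDM. Project D₁…D_7; terminal Gordon value at t=7 with g = 0.048; discount at r = 0.08.
D_1 = 7.7719
D_2 = 9.4973
D_3 = 11.6057
D_4 = 12.9717
D_5 = 14.4984
D_6 = 16.2049
D_7 = 18.1122
TV_7 = 18.9816/(0.08−0.048) = 593.1753
P₀ = Σ Dₜ/(1+r)ᵗ + TV_7/(1+r)^7 = 410.8458

€410.85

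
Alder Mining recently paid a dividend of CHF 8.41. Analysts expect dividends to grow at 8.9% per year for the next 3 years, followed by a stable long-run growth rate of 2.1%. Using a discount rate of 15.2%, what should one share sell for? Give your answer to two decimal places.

Two-stage DDM. Project D₁…D_3 at 0.089, terminal growth 0.021, discount at r = 0.152.
D_1 = 9.1585
D_2 = 9.9736
D_3 = 10.8612
Terminal value at t=3: TV = D_4/(r−g) = 11.0893/(0.152−0.021) = 84.6514
P₀ = 9.1585/(1+0.152)^1 + 9.9736/(1+0.152)^2 + 10.8612/(1+0.152)^3 + 84.6514/(1+0.152)^3 = 77.9400

CHF 77.94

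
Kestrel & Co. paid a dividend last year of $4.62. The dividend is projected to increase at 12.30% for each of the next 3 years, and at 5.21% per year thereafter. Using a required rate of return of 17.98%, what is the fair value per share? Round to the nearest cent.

$45.39

Two-stage DDM. Project D₁…D_3 at 0.123, terminal growth 0.0521, discount at r = 0.1798.
D_1 = 5.1883
D_2 = 5.8264
D_3 = 6.5431
Terminal value at t=3: TV = D_4/(r−g) = 6.8840/(0.1798−0.0521) = 53.9073
P₀ = 5.1883/(1+0.1798)^1 + 5.8264/(1+0.1798)^2 + 6.5431/(1+0.1798)^3 + 53.9073/(1+0.1798)^3 = 45.3941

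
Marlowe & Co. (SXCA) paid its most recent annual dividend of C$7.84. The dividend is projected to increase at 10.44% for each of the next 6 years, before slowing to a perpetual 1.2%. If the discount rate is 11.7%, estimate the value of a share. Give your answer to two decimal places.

C$115.81

Two-stage DDM. Project D₁…D_6 at 0.1044, terminal growth 0.012, discount at r = 0.117.
D_1 = 8.6585
D_2 = 9.5624
D_3 = 10.5608
D_4 = 11.6633
D_5 = 12.8810
D_6 = 14.2257
Terminal value at t=6: TV = D_7/(r−g) = 14.3964/(0.117−0.012) = 137.1089
P₀ = 8.6585/(1+0.117)^1 + 9.5624/(1+0.117)^2 + 10.5608/(1+0.117)^3 + 11.6633/(1+0.117)^4 + 12.8810/(1+0.117)^5 + 14.2257/(1+0.117)^6 + 137.1089/(1+0.117)^6 = 115.8079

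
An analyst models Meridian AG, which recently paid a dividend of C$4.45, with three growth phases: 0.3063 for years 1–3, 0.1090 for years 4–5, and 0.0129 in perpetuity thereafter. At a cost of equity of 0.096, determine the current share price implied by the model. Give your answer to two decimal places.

Three-stage DDM. Project D₁…D_5; terminal Gordon value at t=5 with g = 0.0129; discount at r = 0.096.
D_1 = 5.8130
D_2 = 7.5936
D_3 = 9.9195
D_4 = 11.0007
D_5 = 12.1998
TV_5 = 12.3572/(0.096−0.0129) = 148.7022
P₀ = Σ Dₜ/(1+r)ᵗ + TV_5/(1+r)^5 = 128.5279

C$128.53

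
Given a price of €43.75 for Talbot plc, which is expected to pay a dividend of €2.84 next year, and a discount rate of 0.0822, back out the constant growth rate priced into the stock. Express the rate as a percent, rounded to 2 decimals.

1.73%

From P₀ = D₁/(r − g), the implied growth is g = r − D₁/P₀.
g = 0.0822 − 2.84/43.75 = 0.0822 − 0.06491 = 0.01729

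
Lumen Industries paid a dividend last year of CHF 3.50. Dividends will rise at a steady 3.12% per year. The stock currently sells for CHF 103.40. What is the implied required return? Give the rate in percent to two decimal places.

6.61%

Rearranging the constant-growth DDM: r = D₁/P₀ + g.
D₁ = 3.50 × (1 + 0.0312) = 3.6092.
r = 3.6092 / 103.40 + 0.0312 = 0.03491 + 0.0312 = 0.06611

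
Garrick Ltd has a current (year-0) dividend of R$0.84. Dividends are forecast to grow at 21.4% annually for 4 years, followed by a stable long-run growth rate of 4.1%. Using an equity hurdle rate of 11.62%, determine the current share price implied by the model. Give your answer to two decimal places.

Two-stage DDM. Project D₁…D_4 at 0.214, terminal growth 0.041, discount at r = 0.1162.
D_1 = 1.0198
D_2 = 1.2380
D_3 = 1.5029
D_4 = 1.8245
Terminal value at t=4: TV = D_5/(r−g) = 1.8993/(0.1162−0.041) = 25.2573
P₀ = 1.0198/(1+0.1162)^1 + 1.2380/(1+0.1162)^2 + 1.5029/(1+0.1162)^3 + 1.8245/(1+0.1162)^4 + 25.2573/(1+0.1162)^4 = 20.4345

R$20.43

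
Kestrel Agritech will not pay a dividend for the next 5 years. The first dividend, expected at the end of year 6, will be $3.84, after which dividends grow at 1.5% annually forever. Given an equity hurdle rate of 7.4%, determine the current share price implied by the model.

Deferred-dividend DDM. At t=5 the remaining stream is a growing perpetuity with first payment D_6 = 3.84.
V_5 = D_6/(r−g) = 3.84/(0.074−0.015) = 65.0847
P₀ = V_5/(1+r)^5 = 65.0847/(1+0.074)^5 = 45.5468

$45.55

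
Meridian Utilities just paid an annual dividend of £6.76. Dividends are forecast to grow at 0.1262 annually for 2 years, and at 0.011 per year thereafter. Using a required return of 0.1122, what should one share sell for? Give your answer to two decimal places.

£83.02

Two-stage DDM. Project D₁…D_2 at 0.1262, terminal growth 0.011, discount at r = 0.1122.
D_1 = 7.6131
D_2 = 8.5739
Terminal value at t=2: TV = D_3/(r−g) = 8.6682/(0.1122−0.011) = 85.6541
P₀ = 7.6131/(1+0.1122)^1 + 8.5739/(1+0.1122)^2 + 85.6541/(1+0.1122)^2 = 83.0204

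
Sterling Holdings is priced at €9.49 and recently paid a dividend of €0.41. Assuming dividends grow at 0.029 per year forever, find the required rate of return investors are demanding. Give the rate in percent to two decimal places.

7.35%

Rearranging the constant-growth DDM: r = D₁/P₀ + g.
D₁ = 0.41 × (1 + 0.029) = 0.4219.
r = 0.4219 / 9.49 + 0.029 = 0.04446 + 0.029 = 0.07346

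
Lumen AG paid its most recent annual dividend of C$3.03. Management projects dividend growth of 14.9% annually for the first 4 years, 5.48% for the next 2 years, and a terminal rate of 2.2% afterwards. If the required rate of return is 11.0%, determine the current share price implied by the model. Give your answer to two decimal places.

C$56.15

Three-stage DDM. Project D₁…D_6; terminal Gordon value at t=6 with g = 0.022; discount at r = 0.11.
D_1 = 3.4815
D_2 = 4.0002
D_3 = 4.5962
D_4 = 5.2811
D_5 = 5.5705
D_6 = 5.8757
TV_6 = 6.0050/(0.11−0.022) = 68.2388
P₀ = Σ Dₜ/(1+r)ᵗ + TV_6/(1+r)^6 = 56.1531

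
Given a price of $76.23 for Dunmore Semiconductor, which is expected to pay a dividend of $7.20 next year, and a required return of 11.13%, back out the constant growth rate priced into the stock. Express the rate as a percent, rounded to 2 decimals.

From P₀ = D₁/(r − g), the implied growth is g = r − D₁/P₀.
g = 0.1113 − 7.20/76.23 = 0.1113 − 0.09445 = 0.01685

1.68%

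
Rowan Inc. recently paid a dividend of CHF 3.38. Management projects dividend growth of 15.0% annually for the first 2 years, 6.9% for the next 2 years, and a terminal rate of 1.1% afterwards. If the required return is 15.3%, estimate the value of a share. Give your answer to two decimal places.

Three-stage DDM. Project D₁…D_4; terminal Gordon value at t=4 with g = 0.011; discount at r = 0.153.
D_1 = 3.8870
D_2 = 4.4700
D_3 = 4.7785
D_4 = 5.1082
TV_4 = 5.1644/(0.153−0.011) = 36.3689
P₀ = Σ Dₜ/(1+r)ᵗ + TV_4/(1+r)^4 = 33.3199

CHF 33.32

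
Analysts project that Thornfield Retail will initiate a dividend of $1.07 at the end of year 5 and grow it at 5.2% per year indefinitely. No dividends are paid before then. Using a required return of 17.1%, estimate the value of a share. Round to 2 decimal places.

$4.78

Deferred-dividend DDM. At t=4 the remaining stream is a growing perpetuity with first payment D_5 = 1.07.
V_4 = D_5/(r−g) = 1.07/(0.171−0.052) = 8.9916
P₀ = V_4/(1+r)^4 = 8.9916/(1+0.171)^4 = 4.7820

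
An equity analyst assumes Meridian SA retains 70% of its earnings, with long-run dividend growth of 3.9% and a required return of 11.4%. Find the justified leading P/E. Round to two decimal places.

Payout ratio b = 1 − 0.70 = 0.30.
Justified leading P/E = b/(r−g) = 0.30/(0.114−0.039) = 4.0000

4.00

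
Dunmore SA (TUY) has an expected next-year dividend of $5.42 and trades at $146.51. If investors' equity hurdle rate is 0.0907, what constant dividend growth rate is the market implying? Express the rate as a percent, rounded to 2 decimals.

5.37%

From P₀ = D₁/(r − g), the implied growth is g = r − D₁/P₀.
g = 0.0907 − 5.42/146.51 = 0.0907 − 0.03699 = 0.05371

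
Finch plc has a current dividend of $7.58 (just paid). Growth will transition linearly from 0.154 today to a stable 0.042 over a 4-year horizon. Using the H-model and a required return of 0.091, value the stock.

H-model: P₀ = D₀[(1+g_L) + H(g_S−g_L)]/(r−g_L), with H = 4/2 = 2.
P₀ = 7.58 × [(1+0.042) + 2×(0.154−0.042)] / (0.091−0.042)
   = 7.58 × 1.2660 / 0.049 = 195.8424

$195.84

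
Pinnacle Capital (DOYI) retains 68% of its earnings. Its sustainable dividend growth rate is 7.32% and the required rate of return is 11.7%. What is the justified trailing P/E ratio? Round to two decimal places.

Payout ratio b = 1 − 0.68 = 0.32.
Justified trailing P/E = b(1+g)/(r−g) = 0.32×(1+0.0732)/(0.117−0.0732) = 7.8407

7.84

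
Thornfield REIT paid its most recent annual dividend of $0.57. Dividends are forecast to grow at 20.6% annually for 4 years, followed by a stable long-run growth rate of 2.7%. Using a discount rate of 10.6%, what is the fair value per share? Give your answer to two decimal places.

$13.32

Two-stage DDM. Project D₁…D_4 at 0.206, terminal growth 0.027, discount at r = 0.106.
D_1 = 0.6874
D_2 = 0.8290
D_3 = 0.9998
D_4 = 1.2058
Terminal value at t=4: TV = D_5/(r−g) = 1.2383/(0.106−0.027) = 15.6750
P₀ = 0.6874/(1+0.106)^1 + 0.8290/(1+0.106)^2 + 0.9998/(1+0.106)^3 + 1.2058/(1+0.106)^4 + 15.6750/(1+0.106)^4 = 13.3199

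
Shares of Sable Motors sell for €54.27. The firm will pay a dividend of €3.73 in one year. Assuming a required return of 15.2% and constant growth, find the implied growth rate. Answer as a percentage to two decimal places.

From P₀ = D₁/(r − g), the implied growth is g = r − D₁/P₀.
g = 0.152 − 3.73/54.27 = 0.152 − 0.06873 = 0.08327

8.33%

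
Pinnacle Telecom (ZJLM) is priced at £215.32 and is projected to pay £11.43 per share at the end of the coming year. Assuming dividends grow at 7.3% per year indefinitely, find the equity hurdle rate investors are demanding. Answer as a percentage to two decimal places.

Rearranging the constant-growth DDM: r = D₁/P₀ + g.
r = 11.4300 / 215.32 + 0.073 = 0.05308 + 0.073 = 0.12608

12.61%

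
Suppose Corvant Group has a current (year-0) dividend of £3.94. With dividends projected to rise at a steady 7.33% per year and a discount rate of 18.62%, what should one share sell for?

£37.46

Gordon growth model: P₀ = D₁/(r − g). D₁ = 3.94 × (1 + 0.0733) = 4.2288.
P₀ = 4.2288 / (0.1862 − 0.0733) = 4.2288 / 0.1129 = 37.4562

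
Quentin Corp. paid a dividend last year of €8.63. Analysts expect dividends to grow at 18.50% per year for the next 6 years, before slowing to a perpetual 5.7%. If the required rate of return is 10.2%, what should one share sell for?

€380.67

Two-stage DDM. Project D₁…D_6 at 0.185, terminal growth 0.057, discount at r = 0.102.
D_1 = 10.2266
D_2 = 12.1185
D_3 = 14.3604
D_4 = 17.0170
D_5 = 20.1652
D_6 = 23.8958
Terminal value at t=6: TV = D_7/(r−g) = 25.2578/(0.102−0.057) = 561.2849
P₀ = 10.2266/(1+0.102)^1 + 12.1185/(1+0.102)^2 + 14.3604/(1+0.102)^3 + 17.0170/(1+0.102)^4 + 20.1652/(1+0.102)^5 + 23.8958/(1+0.102)^6 + 561.2849/(1+0.102)^6 = 380.6746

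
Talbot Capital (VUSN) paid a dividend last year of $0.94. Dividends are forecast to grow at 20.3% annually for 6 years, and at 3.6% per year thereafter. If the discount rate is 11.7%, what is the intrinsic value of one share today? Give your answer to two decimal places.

Two-stage DDM. Project D₁…D_6 at 0.203, terminal growth 0.036, discount at r = 0.117.
D_1 = 1.1308
D_2 = 1.3604
D_3 = 1.6365
D_4 = 1.9687
D_5 = 2.3684
D_6 = 2.8492
Terminal value at t=6: TV = D_7/(r−g) = 2.9518/(0.117−0.036) = 36.4415
P₀ = 1.1308/(1+0.117)^1 + 1.3604/(1+0.117)^2 + 1.6365/(1+0.117)^3 + 1.9687/(1+0.117)^4 + 2.3684/(1+0.117)^5 + 2.8492/(1+0.117)^6 + 36.4415/(1+0.117)^6 = 26.1325

$26.13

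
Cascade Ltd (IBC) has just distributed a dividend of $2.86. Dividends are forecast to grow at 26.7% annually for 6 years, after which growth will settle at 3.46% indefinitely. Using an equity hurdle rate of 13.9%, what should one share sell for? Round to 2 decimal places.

$79.02

Two-stage DDM. Project D₁…D_6 at 0.267, terminal growth 0.0346, discount at r = 0.139.
D_1 = 3.6236
D_2 = 4.5911
D_3 = 5.8170
D_4 = 7.3701
D_5 = 9.3379
D_6 = 11.8311
Terminal value at t=6: TV = D_7/(r−g) = 12.2405/(0.139−0.0346) = 117.2459
P₀ = 3.6236/(1+0.139)^1 + 4.5911/(1+0.139)^2 + 5.8170/(1+0.139)^3 + 7.3701/(1+0.139)^4 + 9.3379/(1+0.139)^5 + 11.8311/(1+0.139)^6 + 117.2459/(1+0.139)^6 = 79.0233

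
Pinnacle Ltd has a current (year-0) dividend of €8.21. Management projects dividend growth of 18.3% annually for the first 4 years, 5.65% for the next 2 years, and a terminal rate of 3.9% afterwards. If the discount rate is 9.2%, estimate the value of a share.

€269.30

Three-stage DDM. Project D₁…D_6; terminal Gordon value at t=6 with g = 0.039; discount at r = 0.092.
D_1 = 9.7124
D_2 = 11.4898
D_3 = 13.5924
D_4 = 16.0799
D_5 = 16.9884
D_6 = 17.9482
TV_6 = 18.6482/(0.092−0.039) = 351.8526
P₀ = Σ Dₜ/(1+r)ᵗ + TV_6/(1+r)^6 = 269.3046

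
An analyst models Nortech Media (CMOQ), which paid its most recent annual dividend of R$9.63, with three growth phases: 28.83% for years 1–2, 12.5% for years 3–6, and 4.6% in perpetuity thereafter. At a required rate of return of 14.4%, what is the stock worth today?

Three-stage DDM. Project D₁…D_6; terminal Gordon value at t=6 with g = 0.046; discount at r = 0.144.
D_1 = 12.4063
D_2 = 15.9831
D_3 = 17.9810
D_4 = 20.2286
D_5 = 22.7571
D_6 = 25.6018
TV_6 = 26.7795/(0.144−0.046) = 273.2600
P₀ = Σ Dₜ/(1+r)ᵗ + TV_6/(1+r)^6 = 191.8173

R$191.82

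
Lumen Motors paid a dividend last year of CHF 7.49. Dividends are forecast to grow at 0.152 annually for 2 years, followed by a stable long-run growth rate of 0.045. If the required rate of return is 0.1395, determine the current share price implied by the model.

CHF 99.88

Two-stage DDM. Project D₁…D_2 at 0.152, terminal growth 0.045, discount at r = 0.1395.
D_1 = 8.6285
D_2 = 9.9400
Terminal value at t=2: TV = D_3/(r−g) = 10.3873/(0.1395−0.045) = 109.9186
P₀ = 8.6285/(1+0.1395)^1 + 9.9400/(1+0.1395)^2 + 109.9186/(1+0.1395)^2 = 99.8804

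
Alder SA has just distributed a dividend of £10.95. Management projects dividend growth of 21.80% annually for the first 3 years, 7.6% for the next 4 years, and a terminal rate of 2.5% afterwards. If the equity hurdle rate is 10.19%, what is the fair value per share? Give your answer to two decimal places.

£275.26

Three-stage DDM. Project D₁…D_7; terminal Gordon value at t=7 with g = 0.025; discount at r = 0.1019.
D_1 = 13.3371
D_2 = 16.2446
D_3 = 19.7859
D_4 = 21.2896
D_5 = 22.9076
D_6 = 24.6486
D_7 = 26.5219
TV_7 = 27.1850/(0.1019−0.025) = 353.5107
P₀ = Σ Dₜ/(1+r)ᵗ + TV_7/(1+r)^7 = 275.2594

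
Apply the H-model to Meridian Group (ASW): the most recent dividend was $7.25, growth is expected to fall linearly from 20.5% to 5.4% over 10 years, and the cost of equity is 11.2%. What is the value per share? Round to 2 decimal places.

$226.13

H-model: P₀ = D₀[(1+g_L) + H(g_S−g_L)]/(r−g_L), with H = 10/2 = 5.
P₀ = 7.25 × [(1+0.054) + 5×(0.205−0.054)] / (0.112−0.054)
   = 7.25 × 1.8090 / 0.058 = 226.1250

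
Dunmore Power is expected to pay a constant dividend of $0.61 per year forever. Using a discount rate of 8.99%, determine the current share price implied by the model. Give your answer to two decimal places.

Zero-growth DDM (perpetuity): P₀ = D/r = 0.61 / 0.0899 = 6.7853

$6.79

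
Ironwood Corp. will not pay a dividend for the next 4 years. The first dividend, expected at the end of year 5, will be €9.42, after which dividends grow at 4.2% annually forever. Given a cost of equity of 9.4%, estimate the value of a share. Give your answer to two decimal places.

€126.47

Deferred-dividend DDM. At t=4 the remaining stream is a growing perpetuity with first payment D_5 = 9.42.
V_4 = D_5/(r−g) = 9.42/(0.094−0.042) = 181.1538
P₀ = V_4/(1+r)^4 = 181.1538/(1+0.094)^4 = 126.4673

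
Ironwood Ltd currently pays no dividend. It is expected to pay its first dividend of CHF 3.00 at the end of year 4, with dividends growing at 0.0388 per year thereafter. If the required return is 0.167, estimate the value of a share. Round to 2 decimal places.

Deferred-dividend DDM. At t=3 the remaining stream is a growing perpetuity with first payment D_4 = 3.00.
V_3 = D_4/(r−g) = 3.00/(0.167−0.0388) = 23.4009
P₀ = V_3/(1+r)^3 = 23.4009/(1+0.167)^3 = 14.7238

CHF 14.72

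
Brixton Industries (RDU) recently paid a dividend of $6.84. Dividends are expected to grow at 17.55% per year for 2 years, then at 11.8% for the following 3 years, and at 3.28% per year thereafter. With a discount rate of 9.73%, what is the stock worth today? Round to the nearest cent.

$172.57

Three-stage DDM. Project D₁…D_5; terminal Gordon value at t=5 with g = 0.0328; discount at r = 0.0973.
D_1 = 8.0404
D_2 = 9.4515
D_3 = 10.5668
D_4 = 11.8137
D_5 = 13.2077
TV_5 = 13.6409/(0.0973−0.0328) = 211.4868
P₀ = Σ Dₜ/(1+r)ᵗ + TV_5/(1+r)^5 = 172.5660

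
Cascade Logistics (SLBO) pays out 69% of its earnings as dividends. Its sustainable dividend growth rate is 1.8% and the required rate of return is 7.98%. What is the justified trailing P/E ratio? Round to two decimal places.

Justified trailing P/E = b(1+g)/(r−g) = 0.69×(1+0.018)/(0.0798−0.018) = 11.3660

11.37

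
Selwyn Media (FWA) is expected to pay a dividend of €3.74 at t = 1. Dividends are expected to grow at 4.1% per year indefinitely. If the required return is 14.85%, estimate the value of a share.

Gordon growth model: P₀ = D₁/(r − g), with D₁ = 3.74 given directly.
P₀ = 3.7400 / (0.1485 − 0.041) = 3.7400 / 0.1075 = 34.7907

€34.79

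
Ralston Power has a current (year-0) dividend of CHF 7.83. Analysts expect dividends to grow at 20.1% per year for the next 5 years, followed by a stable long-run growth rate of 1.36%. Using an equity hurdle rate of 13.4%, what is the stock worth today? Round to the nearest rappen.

Two-stage DDM. Project D₁…D_5 at 0.201, terminal growth 0.0136, discount at r = 0.134.
D_1 = 9.4038
D_2 = 11.2940
D_3 = 13.5641
D_4 = 16.2905
D_5 = 19.5649
Terminal value at t=5: TV = D_6/(r−g) = 19.8309/(0.134−0.0136) = 164.7088
P₀ = 9.4038/(1+0.134)^1 + 11.2940/(1+0.134)^2 + 13.5641/(1+0.134)^3 + 16.2905/(1+0.134)^4 + 19.5649/(1+0.134)^5 + 164.7088/(1+0.134)^5 = 134.4925

CHF 134.49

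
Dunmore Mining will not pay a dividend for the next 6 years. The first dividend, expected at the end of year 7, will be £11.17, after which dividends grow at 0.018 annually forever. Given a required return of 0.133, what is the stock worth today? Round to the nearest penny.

Deferred-dividend DDM. At t=6 the remaining stream is a growing perpetuity with first payment D_7 = 11.17.
V_6 = D_7/(r−g) = 11.17/(0.133−0.018) = 97.1304
P₀ = V_6/(1+r)^6 = 97.1304/(1+0.133)^6 = 45.9173

£45.92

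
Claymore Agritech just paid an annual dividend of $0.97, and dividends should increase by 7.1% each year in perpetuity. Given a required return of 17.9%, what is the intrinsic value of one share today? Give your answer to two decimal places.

Gordon growth model: P₀ = D₁/(r − g). D₁ = 0.97 × (1 + 0.071) = 1.0389.
P₀ = 1.0389 / (0.179 − 0.071) = 1.0389 / 0.108 = 9.6192

$9.62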